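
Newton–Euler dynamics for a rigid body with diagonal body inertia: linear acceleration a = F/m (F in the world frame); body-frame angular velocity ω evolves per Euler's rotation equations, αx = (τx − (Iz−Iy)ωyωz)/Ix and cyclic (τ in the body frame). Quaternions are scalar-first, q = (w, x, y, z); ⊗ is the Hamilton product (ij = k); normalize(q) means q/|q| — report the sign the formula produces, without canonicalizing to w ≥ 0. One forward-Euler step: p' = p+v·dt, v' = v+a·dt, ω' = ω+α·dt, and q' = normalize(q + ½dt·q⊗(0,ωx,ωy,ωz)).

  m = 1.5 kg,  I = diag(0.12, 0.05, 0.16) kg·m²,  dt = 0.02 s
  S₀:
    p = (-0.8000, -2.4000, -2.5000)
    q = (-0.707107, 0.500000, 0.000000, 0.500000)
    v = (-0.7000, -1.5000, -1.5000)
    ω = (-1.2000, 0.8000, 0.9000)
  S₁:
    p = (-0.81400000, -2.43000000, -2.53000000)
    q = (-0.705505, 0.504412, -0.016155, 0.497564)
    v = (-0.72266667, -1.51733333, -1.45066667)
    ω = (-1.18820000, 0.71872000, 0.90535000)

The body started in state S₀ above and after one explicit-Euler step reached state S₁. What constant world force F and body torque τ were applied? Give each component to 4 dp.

F = (-1.7000, -1.3000, 3.7000)
τ = (0.1500, -0.1600, 0.1100)

rate change Δω = (0.01180000, -0.08128000, 0.00535000)
I·α + gyro = (0.1500, -0.1600, 0.1100)
v₁ − v₀ = (-0.02266667, -0.01733333, 0.04933333)
F = m·Δv/dt = (-1.7000, -1.3000, 3.7000)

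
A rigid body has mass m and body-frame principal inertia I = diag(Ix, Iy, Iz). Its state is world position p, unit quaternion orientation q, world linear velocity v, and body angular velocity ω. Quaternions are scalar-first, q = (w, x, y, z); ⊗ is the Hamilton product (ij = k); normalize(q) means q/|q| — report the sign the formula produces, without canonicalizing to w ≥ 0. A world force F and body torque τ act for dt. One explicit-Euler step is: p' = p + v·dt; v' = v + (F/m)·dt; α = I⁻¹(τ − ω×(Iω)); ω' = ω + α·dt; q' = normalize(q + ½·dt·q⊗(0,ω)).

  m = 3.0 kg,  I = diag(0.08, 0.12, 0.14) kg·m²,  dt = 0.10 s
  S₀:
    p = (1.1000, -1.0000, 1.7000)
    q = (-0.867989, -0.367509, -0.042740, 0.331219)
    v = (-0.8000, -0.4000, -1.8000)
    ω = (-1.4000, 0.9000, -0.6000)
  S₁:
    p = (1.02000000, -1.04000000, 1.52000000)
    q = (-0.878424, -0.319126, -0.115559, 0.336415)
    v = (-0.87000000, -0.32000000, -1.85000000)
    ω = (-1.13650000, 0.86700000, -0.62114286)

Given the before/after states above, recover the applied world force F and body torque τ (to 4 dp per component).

F = (-2.1000, 2.4000, -1.5000)
τ = (0.2000, -0.0900, -0.0800)

velocity change Δv = (-0.07000000, 0.08000000, -0.05000000)
m·(v₁−v₀)/dt = (-2.1000, 2.4000, -1.5000)
Δω = ω₁−ω₀ = (0.26350000, -0.03300000, -0.02114286)
applied torque τ = (0.2000, -0.0900, -0.0800)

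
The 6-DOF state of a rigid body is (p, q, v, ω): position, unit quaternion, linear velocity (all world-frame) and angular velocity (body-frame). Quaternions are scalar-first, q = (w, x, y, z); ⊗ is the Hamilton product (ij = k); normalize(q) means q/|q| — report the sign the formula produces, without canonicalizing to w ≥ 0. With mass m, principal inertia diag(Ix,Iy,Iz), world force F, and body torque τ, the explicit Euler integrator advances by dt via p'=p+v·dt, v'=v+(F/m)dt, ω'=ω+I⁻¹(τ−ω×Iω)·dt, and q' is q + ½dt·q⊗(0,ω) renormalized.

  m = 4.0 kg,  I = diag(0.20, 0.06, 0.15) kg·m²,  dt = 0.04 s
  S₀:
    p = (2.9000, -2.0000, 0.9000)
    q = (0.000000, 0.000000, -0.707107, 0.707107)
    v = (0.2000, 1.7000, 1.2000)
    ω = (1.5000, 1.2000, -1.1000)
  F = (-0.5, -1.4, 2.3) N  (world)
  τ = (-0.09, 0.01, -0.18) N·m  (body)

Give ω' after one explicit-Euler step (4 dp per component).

gyro term ω×Iω = (-0.1188, -0.0825, -0.2520)
angular accel α = (0.1440, 1.5417, 0.4800)
ω + α·dt = (1.5058, 1.2617, -1.0808)

ω' = (1.5058, 1.2617, -1.0808)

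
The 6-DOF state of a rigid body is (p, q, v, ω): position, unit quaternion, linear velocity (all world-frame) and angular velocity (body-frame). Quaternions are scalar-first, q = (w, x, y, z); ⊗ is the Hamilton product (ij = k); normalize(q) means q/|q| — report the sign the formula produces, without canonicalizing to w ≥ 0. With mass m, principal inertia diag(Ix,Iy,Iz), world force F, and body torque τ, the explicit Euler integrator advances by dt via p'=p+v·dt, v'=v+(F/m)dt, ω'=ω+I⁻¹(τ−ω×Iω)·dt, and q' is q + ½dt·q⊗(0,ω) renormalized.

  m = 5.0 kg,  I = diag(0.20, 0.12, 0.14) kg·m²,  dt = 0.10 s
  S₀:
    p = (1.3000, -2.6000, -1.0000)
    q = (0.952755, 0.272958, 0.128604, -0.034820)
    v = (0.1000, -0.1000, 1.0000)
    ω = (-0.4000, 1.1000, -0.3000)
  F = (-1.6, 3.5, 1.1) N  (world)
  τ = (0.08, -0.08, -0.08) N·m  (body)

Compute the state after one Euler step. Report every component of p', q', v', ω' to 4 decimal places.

p' = (1.3100, -2.6100, -0.9000)
q' = (0.9489, 0.2534, 0.1855, -0.0315)
v' = (0.0680, -0.0300, 1.0220)
ω' = (-0.3567, 1.0273, -0.3823)

gyro term ω×Iω = (-0.0066, 0.0072, 0.0352)
α = I⁻¹(τ − ω×Iω) = (0.4330, -0.7267, -0.8229)
new body rate ω' = (-0.3567, 1.0273, -0.3823)
q⊗(0,ω) = (-0.0427272, -0.3813812, 1.1438459, 0.0658689)
updated quaternion q' = (0.9489, 0.2534, 0.1855, -0.0315)
p + v·dt = (1.3100, -2.6100, -0.9000)
v' = v + a·dt = (0.0680, -0.0300, 1.0220)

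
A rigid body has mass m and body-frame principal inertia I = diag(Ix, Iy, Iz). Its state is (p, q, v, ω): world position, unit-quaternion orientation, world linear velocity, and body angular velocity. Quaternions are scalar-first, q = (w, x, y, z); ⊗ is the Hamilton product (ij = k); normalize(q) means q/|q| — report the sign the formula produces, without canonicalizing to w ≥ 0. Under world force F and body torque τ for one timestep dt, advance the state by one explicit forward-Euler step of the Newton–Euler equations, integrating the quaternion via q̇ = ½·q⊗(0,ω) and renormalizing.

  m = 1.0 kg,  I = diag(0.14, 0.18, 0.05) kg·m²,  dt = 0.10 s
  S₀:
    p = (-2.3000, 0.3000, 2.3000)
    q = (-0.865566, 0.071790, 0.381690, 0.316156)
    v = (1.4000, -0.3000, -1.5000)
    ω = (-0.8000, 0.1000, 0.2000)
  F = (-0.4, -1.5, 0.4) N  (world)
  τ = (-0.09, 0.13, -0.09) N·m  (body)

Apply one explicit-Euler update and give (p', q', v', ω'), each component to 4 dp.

p' = (-2.1600, 0.2700, 2.1500)
q' = (-0.8670, 0.1086, 0.3637, 0.3228)
v' = (1.3600, -0.4500, -1.4600)
ω' = (-0.8624, 0.1802, 0.0264)

linear accel F/m = (-0.4000, -1.5000, 0.4000)
new position p' = (-2.1600, 0.2700, 2.1500)
v + (F/m)dt = (1.3600, -0.4500, -1.4600)
(τ − ω×Iω)/I = (-0.6243, 0.8022, -1.7360)
ω + α·dt = (-0.8624, 0.1802, 0.0264)
Hamilton product q⊗(0,ω) = (-0.0439682, 0.7371752, -0.3538394, 0.1394178)
q + ½dt·q⊗(0,ω), renormalized = (-0.8670, 0.1086, 0.3637, 0.3228)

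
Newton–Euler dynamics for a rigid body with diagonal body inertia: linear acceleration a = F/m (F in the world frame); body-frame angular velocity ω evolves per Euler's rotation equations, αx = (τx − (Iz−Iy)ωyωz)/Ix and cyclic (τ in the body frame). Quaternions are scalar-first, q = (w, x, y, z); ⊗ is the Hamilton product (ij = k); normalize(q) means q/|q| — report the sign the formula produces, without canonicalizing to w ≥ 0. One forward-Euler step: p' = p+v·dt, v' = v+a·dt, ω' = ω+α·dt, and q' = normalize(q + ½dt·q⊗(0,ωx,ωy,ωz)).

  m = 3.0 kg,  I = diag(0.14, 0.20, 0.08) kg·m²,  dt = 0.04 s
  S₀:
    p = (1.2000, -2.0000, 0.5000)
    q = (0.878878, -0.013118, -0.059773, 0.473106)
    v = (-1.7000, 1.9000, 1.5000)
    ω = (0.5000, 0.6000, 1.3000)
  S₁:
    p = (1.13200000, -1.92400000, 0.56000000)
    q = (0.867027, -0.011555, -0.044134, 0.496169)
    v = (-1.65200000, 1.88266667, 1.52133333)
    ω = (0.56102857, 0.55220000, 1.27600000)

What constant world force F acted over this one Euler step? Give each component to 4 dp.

F = (3.6000, -1.3000, 1.6000)

velocity change Δv = (0.04800000, -0.01733333, 0.02133333)
F = m·Δv/dt = (3.6000, -1.3000, 1.6000)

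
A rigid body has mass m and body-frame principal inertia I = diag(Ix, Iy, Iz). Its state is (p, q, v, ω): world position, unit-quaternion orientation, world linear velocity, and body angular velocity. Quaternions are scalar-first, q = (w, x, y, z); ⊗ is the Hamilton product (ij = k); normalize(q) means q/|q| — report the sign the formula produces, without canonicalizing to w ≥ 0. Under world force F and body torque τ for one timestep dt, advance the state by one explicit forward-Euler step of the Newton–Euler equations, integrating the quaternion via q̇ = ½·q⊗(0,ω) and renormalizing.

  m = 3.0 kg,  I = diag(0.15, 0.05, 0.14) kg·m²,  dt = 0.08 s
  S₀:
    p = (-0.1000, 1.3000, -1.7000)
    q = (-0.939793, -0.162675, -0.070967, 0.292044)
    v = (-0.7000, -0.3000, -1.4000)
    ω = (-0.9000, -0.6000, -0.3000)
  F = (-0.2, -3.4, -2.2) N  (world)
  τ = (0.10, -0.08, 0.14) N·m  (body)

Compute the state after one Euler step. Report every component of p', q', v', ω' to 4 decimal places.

precession coupling ω×(Iω) = (0.0162, 0.0027, -0.0540)
(τ − ω×Iω)/I = (0.5587, -1.6540, 1.3857)
new body rate ω' = (-0.8553, -0.7323, -0.1891)
Hamilton product q⊗(0,ω) = (-0.1013745, 1.0423302, 0.2522337, 0.3156726)
updated quaternion q' = (-0.9429, -0.1209, -0.0608, 0.3044)
a = (-0.0667, -1.1333, -0.7333)
p + v·dt = (-0.1560, 1.2760, -1.8120)
v' = v + a·dt = (-0.7053, -0.3907, -1.4587)

p' = (-0.1560, 1.2760, -1.8120)
q' = (-0.9429, -0.1209, -0.0608, 0.3044)
v' = (-0.7053, -0.3907, -1.4587)
ω' = (-0.8553, -0.7323, -0.1891)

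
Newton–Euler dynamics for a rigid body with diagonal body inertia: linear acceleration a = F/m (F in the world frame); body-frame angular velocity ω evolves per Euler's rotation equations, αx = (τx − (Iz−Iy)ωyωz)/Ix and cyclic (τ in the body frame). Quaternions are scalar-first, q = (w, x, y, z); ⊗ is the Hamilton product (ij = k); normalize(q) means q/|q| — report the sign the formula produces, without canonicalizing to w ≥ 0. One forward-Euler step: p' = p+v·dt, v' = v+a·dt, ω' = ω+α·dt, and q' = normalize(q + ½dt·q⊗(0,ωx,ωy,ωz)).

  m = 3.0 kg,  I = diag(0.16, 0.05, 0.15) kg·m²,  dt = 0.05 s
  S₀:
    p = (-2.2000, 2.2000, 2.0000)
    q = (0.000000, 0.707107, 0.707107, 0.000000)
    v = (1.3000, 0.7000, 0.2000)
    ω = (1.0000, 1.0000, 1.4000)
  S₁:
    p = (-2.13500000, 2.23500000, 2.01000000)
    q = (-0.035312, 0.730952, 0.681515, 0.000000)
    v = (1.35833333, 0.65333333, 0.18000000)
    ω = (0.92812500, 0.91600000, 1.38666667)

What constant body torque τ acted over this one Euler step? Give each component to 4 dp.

Δω = ω₁−ω₀ = (-0.07187500, -0.08400000, -0.01333333)
I·α + gyro = (-0.0900, -0.0700, -0.1500)

τ = (-0.0900, -0.0700, -0.1500)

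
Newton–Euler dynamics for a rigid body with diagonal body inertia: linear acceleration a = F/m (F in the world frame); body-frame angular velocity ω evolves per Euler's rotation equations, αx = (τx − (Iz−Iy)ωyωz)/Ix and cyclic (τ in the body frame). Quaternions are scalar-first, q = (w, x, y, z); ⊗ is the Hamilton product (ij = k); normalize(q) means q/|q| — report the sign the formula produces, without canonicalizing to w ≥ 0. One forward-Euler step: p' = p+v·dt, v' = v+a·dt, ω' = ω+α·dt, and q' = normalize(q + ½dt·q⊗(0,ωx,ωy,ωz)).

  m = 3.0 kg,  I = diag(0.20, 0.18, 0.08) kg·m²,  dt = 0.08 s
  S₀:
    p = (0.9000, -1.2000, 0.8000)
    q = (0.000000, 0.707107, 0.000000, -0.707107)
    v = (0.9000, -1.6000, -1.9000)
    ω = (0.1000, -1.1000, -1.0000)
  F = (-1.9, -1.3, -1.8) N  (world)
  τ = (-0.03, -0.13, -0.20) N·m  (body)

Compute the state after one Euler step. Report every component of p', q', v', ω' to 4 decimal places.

p' = (0.9720, -1.3280, 0.6480)
q' = (-0.0311, 0.6748, 0.0254, -0.7369)
v' = (0.8493, -1.6347, -1.9480)
ω' = (0.1320, -1.1524, -1.2022)

precession coupling ω×(Iω) = (-0.1100, -0.0120, 0.0022)
angular accel α = (0.4000, -0.6556, -2.5275)
new body rate ω' = (0.1320, -1.1524, -1.2022)
2q̇ = q⊗(0,ω) = (-0.7778177, -0.7778177, 0.6363963, -0.7778177)
q' = normalize(q + ½dt·q⊗(0,ω)) = (-0.0311, 0.6748, 0.0254, -0.7369)
linear accel F/m = (-0.6333, -0.4333, -0.6000)
new position p' = (0.9720, -1.3280, 0.6480)
v + (F/m)dt = (0.8493, -1.6347, -1.9480)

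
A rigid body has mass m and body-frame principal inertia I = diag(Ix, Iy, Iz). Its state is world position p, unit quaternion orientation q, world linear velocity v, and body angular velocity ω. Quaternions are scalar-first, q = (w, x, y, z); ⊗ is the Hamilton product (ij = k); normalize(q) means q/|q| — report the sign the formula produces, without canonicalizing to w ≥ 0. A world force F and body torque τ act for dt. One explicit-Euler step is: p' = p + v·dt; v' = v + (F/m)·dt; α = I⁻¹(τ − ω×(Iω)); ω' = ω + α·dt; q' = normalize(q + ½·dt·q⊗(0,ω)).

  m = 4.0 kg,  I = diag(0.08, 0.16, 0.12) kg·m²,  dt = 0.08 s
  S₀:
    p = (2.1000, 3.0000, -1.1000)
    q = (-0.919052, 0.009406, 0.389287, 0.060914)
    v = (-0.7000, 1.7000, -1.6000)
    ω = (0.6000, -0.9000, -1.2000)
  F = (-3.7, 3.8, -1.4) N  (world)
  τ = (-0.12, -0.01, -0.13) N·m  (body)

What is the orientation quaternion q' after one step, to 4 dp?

2q̇ = q⊗(0,ω) = (0.4178115, -0.9637530, 0.8749824, 0.8608248)
q + ½dt·q⊗(0,ω), renormalized = (-0.9005, -0.0291, 0.4234, 0.0951)

q' = (-0.9005, -0.0291, 0.4234, 0.0951)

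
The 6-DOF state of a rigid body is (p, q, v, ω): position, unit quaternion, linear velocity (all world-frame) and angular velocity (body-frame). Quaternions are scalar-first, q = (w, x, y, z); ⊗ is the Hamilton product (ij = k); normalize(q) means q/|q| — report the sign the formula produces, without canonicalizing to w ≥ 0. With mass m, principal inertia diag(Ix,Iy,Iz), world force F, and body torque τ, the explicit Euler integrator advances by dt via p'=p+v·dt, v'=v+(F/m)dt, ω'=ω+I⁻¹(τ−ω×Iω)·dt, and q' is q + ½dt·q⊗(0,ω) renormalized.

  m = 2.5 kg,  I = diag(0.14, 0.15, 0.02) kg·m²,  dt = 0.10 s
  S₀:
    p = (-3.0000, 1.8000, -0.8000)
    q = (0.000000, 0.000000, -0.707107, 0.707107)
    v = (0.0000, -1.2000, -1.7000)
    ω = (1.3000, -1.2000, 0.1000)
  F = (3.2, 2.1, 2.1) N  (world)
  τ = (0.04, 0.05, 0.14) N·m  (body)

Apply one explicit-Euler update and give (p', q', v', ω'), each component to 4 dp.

(τ − ω×Iω)/I = (0.1743, 0.2293, 7.7800)
ω' = ω + α·dt = (1.3174, -1.1771, 0.8780)
2q̇ = q⊗(0,ω) = (-0.9192391, 0.7778177, 0.9192391, 0.9192391)
q + ½dt·q⊗(0,ω), renormalized = (-0.0458, 0.0387, -0.6586, 0.7501)
linear accel F/m = (1.2800, 0.8400, 0.8400)
new position p' = (-3.0000, 1.6800, -0.9700)
v + (F/m)dt = (0.1280, -1.1160, -1.6160)

p' = (-3.0000, 1.6800, -0.9700)
q' = (-0.0458, 0.0387, -0.6586, 0.7501)
v' = (0.1280, -1.1160, -1.6160)
ω' = (1.3174, -1.1771, 0.8780)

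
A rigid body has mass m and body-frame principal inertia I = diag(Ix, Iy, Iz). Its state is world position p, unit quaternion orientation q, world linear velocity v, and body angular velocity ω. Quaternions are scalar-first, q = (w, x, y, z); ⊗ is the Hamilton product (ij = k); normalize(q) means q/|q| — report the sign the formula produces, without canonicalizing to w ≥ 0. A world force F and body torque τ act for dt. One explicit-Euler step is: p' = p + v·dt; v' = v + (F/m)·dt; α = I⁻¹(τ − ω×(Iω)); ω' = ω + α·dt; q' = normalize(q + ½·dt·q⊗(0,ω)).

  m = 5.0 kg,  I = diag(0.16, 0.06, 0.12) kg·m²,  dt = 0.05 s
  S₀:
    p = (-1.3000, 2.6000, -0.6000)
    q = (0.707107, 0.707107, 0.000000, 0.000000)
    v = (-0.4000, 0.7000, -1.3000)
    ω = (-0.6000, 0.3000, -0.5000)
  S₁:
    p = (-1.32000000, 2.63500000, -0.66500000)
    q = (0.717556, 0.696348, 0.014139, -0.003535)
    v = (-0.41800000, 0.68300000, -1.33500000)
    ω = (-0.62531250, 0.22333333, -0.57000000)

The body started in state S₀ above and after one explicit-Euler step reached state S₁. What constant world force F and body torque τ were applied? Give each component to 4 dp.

F = (-1.8000, -1.7000, -3.5000)
τ = (-0.0900, -0.0800, -0.1500)

rate change Δω = (-0.02531250, -0.07666667, -0.07000000)
τ = I·(Δω/dt) + ω₀×(Iω₀) = (-0.0900, -0.0800, -0.1500)
velocity change Δv = (-0.01800000, -0.01700000, -0.03500000)
F = m·Δv/dt = (-1.8000, -1.7000, -3.5000)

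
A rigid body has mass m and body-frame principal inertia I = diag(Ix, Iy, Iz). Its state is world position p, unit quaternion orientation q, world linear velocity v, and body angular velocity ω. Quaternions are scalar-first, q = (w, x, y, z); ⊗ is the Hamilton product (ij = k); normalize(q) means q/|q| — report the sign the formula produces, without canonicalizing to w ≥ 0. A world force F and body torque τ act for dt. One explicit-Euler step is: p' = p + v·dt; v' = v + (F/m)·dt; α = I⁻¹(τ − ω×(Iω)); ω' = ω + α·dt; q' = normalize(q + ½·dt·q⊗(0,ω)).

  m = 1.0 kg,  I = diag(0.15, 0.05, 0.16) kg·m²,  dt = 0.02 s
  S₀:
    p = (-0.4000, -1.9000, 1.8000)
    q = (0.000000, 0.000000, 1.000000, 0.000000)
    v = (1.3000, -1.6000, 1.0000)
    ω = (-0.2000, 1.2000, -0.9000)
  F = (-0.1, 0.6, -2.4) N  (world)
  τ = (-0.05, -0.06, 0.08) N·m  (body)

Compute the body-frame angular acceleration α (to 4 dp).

precession coupling ω×(Iω) = (-0.1188, -0.0018, 0.0240)
α = I⁻¹(τ − ω×Iω) = (0.4587, -1.1640, 0.3500)

α = (0.4587, -1.1640, 0.3500)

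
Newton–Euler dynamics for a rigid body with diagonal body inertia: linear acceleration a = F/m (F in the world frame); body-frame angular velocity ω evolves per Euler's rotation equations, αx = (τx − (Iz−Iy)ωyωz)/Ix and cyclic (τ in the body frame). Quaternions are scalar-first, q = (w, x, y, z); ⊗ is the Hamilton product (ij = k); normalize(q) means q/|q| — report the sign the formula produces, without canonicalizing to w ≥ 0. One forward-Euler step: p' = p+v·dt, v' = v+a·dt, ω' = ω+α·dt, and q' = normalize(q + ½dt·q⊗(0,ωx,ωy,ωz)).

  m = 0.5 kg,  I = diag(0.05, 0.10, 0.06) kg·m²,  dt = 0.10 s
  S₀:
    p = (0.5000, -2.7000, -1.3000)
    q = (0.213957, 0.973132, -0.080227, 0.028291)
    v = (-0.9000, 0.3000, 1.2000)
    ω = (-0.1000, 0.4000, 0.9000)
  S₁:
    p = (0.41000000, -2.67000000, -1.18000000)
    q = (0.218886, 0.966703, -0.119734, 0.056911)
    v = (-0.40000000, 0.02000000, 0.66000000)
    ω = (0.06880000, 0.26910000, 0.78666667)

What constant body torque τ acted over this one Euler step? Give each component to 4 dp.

τ = (0.0700, -0.1300, -0.0700)

rate change Δω = (0.16880000, -0.13090000, -0.11333333)
gyro term ω₀×Iω₀ = (-0.0144, 0.0009, -0.0020)
τ = I·(Δω/dt) + ω₀×(Iω₀) = (0.0700, -0.1300, -0.0700)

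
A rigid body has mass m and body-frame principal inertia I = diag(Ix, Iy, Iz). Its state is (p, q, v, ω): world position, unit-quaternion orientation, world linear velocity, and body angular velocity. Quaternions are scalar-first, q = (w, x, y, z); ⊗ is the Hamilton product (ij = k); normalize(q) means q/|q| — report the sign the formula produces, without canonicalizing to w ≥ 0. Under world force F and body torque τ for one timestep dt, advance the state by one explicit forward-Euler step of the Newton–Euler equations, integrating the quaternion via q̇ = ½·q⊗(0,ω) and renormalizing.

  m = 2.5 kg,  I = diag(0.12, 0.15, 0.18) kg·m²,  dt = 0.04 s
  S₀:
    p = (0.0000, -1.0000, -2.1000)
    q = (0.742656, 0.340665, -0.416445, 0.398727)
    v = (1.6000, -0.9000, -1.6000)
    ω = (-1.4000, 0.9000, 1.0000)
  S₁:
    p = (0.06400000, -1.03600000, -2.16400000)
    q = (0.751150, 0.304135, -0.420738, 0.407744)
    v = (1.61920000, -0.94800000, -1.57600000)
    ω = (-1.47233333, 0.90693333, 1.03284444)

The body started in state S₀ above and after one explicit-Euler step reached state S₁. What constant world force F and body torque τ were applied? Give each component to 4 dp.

F = (1.2000, -3.0000, 1.5000)
τ = (-0.1900, 0.1100, 0.1100)

Δω = ω₁−ω₀ = (-0.07233333, 0.00693333, 0.03284444)
precession coupling = (0.0270, 0.0840, -0.0378)
applied torque τ = (-0.1900, 0.1100, 0.1100)
Δv = v₁−v₀ = (0.01920000, -0.04800000, 0.02400000)
m·(v₁−v₀)/dt = (1.2000, -3.0000, 1.5000)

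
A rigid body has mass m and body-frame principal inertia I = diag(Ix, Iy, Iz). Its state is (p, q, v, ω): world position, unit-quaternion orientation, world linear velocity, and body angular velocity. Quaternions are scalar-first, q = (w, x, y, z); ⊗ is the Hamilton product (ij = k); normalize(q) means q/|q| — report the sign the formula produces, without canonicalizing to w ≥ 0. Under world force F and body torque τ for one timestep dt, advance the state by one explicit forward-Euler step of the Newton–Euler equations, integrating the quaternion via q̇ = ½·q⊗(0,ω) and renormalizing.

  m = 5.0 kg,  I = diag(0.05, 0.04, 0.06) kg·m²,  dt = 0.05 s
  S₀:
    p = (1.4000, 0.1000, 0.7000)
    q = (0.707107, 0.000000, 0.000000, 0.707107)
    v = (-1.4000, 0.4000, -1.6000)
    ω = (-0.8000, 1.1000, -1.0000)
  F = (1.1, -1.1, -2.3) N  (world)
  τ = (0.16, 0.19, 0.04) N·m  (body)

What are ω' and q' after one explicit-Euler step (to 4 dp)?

ω' = (-0.6180, 1.3475, -0.9740)
q' = (0.7241, -0.0336, 0.0053, 0.6888)

gyro term ω×Iω = (-0.0220, -0.0080, 0.0088)
angular accel α = (3.6400, 4.9500, 0.5200)
ω' = ω + α·dt = (-0.6180, 1.3475, -0.9740)
q⊗(0,ω) = (0.7071070, -1.3435033, 0.2121321, -0.7071070)
q' = normalize(q + ½dt·q⊗(0,ω)) = (0.7241, -0.0336, 0.0053, 0.6888)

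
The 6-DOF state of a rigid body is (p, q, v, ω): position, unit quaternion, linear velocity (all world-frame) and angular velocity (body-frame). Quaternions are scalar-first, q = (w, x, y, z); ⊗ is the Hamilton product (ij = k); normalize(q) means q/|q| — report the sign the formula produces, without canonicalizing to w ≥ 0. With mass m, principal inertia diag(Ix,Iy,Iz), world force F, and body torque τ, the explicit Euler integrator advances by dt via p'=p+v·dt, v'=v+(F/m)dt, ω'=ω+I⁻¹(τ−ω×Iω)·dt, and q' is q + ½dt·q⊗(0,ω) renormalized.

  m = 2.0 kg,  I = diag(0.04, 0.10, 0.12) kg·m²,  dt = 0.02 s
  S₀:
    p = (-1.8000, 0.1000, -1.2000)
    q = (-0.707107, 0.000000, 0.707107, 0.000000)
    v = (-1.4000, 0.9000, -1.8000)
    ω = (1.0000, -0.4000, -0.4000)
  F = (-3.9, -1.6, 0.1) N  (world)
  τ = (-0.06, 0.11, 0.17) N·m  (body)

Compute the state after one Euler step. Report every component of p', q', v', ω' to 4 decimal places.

p' = (-1.8280, 0.1180, -1.2360)
q' = (-0.7042, -0.0099, 0.7099, -0.0042)
v' = (-1.4390, 0.8840, -1.7990)
ω' = (0.9684, -0.3844, -0.3677)

p + v·dt = (-1.8280, 0.1180, -1.2360)
v' = v + a·dt = (-1.4390, 0.8840, -1.7990)
ω×(Iω) gyroscopic = (0.0032, 0.0320, -0.0240)
(τ − ω×Iω)/I = (-1.5800, 0.7800, 1.6167)
ω + α·dt = (0.9684, -0.3844, -0.3677)
q⊗(0,ω) = (0.2828428, -0.9899498, 0.2828428, -0.4242642)
updated quaternion q' = (-0.7042, -0.0099, 0.7099, -0.0042)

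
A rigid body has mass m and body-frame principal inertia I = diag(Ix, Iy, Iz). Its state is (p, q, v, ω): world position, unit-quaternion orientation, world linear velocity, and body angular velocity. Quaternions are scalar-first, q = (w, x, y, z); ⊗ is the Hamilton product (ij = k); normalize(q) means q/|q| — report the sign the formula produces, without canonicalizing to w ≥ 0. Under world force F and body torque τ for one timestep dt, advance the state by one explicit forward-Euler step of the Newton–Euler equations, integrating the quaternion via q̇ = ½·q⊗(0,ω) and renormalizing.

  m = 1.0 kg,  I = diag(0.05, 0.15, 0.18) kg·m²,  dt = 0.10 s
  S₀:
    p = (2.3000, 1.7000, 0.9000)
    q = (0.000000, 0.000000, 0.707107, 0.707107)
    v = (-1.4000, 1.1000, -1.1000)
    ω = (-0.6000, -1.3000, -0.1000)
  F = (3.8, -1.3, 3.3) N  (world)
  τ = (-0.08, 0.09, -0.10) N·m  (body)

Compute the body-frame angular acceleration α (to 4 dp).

α = (-1.6780, 0.6520, -0.9889)

ω×(Iω) gyroscopic = (0.0039, -0.0078, 0.0780)
angular accel α = (-1.6780, 0.6520, -0.9889)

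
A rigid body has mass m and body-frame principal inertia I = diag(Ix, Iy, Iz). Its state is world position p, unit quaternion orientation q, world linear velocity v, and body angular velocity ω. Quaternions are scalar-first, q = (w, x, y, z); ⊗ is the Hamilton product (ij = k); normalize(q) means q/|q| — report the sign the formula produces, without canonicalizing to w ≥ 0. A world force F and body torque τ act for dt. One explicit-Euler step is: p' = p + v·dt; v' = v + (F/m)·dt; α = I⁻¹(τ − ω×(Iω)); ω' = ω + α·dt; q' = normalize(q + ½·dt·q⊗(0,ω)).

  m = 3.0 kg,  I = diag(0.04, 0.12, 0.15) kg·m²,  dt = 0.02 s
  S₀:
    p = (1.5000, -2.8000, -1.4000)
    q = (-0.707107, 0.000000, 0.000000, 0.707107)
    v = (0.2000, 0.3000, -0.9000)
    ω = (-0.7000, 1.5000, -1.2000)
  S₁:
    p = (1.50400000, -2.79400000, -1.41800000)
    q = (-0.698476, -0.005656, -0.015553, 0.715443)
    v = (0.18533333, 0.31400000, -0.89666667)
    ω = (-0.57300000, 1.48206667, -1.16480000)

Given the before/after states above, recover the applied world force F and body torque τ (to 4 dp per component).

Δω = ω₁−ω₀ = (0.12700000, -0.01793333, 0.03520000)
precession coupling = (-0.0540, -0.0924, -0.0840)
I·α + gyro = (0.2000, -0.2000, 0.1800)
v₁ − v₀ = (-0.01466667, 0.01400000, 0.00333333)
F = m·Δv/dt = (-2.2000, 2.1000, 0.5000)

F = (-2.2000, 2.1000, 0.5000)
τ = (0.2000, -0.2000, 0.1800)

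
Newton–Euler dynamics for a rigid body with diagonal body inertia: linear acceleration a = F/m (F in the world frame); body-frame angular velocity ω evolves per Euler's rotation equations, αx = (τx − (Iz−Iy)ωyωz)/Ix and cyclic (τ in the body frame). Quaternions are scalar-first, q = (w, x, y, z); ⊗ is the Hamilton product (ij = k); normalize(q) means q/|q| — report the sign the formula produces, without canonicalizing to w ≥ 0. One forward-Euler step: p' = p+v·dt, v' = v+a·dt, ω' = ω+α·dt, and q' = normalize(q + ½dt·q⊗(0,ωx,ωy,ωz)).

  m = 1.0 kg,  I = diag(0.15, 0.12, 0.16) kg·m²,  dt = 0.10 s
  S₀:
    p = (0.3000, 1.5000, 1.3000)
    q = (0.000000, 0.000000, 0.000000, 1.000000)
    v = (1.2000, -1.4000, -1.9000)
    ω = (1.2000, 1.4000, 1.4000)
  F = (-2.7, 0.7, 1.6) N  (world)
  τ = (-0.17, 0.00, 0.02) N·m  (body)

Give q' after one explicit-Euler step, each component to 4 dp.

2q̇ = q⊗(0,ω) = (-1.4000000, -1.4000000, 1.2000000, 0.0000000)
q' = normalize(q + ½dt·q⊗(0,ω)) = (-0.0695, -0.0695, 0.0596, 0.9934)

q' = (-0.0695, -0.0695, 0.0596, 0.9934)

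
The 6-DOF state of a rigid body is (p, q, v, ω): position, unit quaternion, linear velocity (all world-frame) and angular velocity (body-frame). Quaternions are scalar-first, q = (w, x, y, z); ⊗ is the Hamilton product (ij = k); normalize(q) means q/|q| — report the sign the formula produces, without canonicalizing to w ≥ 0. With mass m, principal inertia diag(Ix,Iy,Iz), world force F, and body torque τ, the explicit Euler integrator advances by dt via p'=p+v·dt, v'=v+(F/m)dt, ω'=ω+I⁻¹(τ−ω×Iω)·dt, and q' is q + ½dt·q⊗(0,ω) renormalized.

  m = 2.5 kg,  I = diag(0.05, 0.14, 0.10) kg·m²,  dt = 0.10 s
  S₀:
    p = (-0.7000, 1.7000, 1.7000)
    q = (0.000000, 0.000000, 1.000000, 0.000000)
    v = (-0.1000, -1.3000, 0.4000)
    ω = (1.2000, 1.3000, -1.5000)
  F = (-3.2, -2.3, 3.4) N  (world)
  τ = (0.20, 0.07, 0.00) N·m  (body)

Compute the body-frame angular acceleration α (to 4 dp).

ω×(Iω) gyroscopic = (0.0780, 0.0900, 0.1404)
angular accel α = (2.4400, -0.1429, -1.4040)

α = (2.4400, -0.1429, -1.4040)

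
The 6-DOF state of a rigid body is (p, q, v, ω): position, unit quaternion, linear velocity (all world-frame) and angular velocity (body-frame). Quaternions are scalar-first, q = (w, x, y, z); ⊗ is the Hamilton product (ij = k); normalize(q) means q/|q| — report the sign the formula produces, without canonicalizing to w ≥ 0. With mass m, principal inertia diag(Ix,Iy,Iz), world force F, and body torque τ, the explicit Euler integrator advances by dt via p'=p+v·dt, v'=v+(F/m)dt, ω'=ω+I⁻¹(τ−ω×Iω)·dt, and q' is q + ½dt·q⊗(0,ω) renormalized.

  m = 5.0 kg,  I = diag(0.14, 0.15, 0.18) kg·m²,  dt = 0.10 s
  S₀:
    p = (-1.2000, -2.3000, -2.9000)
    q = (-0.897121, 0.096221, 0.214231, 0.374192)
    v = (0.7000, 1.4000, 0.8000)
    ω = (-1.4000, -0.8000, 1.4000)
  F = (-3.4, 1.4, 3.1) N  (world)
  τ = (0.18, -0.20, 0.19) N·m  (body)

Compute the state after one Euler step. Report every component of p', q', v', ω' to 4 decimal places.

p' = (-1.1300, -2.1600, -2.8200)
q' = (-0.9029, 0.1879, 0.2160, 0.3207)
v' = (0.6320, 1.4280, 0.8620)
ω' = (-1.2474, -0.9856, 1.4993)

a = (-0.6800, 0.2800, 0.6200)
p' = p + v·dt = (-1.1300, -2.1600, -2.8200)
v + (F/m)dt = (0.6320, 1.4280, 0.8620)
angular accel α = (1.5257, -1.8560, 0.9933)
new body rate ω' = (-1.2474, -0.9856, 1.4993)
2q̇ = q⊗(0,ω) = (-0.2177746, 1.8552464, 0.0591186, -1.0330228)
q + ½dt·q⊗(0,ω), renormalized = (-0.9029, 0.1879, 0.2160, 0.3207)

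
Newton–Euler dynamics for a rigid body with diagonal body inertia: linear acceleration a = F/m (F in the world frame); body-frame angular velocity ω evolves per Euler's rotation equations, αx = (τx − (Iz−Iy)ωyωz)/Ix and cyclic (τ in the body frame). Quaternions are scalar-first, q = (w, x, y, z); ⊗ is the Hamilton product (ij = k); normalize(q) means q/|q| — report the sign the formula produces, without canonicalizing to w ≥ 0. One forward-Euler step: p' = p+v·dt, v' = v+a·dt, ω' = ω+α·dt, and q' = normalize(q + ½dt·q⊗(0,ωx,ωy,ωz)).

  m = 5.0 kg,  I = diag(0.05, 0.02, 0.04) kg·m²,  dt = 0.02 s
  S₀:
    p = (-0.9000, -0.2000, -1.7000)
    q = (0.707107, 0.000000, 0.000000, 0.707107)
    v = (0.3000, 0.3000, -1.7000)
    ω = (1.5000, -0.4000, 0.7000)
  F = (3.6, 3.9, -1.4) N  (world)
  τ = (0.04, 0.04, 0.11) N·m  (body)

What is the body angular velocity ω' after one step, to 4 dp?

α = I⁻¹(τ − ω×Iω) = (0.9120, 1.4750, 2.3000)
ω' = ω + α·dt = (1.5182, -0.3705, 0.7460)

ω' = (1.5182, -0.3705, 0.7460)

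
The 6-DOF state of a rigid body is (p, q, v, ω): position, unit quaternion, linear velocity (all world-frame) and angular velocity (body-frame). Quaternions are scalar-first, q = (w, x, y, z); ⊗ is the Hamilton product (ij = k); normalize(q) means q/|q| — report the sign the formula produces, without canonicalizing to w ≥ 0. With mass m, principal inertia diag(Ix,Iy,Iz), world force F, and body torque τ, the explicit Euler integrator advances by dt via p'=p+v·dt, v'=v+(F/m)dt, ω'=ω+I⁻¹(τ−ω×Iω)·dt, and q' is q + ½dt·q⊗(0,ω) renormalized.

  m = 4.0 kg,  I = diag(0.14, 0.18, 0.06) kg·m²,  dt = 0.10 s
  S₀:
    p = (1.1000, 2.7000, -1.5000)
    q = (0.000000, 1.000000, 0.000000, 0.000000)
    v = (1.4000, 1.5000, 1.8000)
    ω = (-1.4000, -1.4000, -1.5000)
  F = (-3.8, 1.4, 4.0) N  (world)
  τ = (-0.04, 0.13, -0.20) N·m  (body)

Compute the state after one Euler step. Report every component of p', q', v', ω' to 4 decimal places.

a = F/m = (-0.9500, 0.3500, 1.0000)
p + v·dt = (1.2400, 2.8500, -1.3200)
new velocity v' = (1.3050, 1.5350, 1.9000)
precession coupling ω×(Iω) = (-0.2520, 0.1680, 0.0784)
angular accel α = (1.5143, -0.2111, -4.6400)
new body rate ω' = (-1.2486, -1.4211, -1.9640)
2q̇ = q⊗(0,ω) = (1.4000000, 0.0000000, 1.5000000, -1.4000000)
q' = normalize(q + ½dt·q⊗(0,ω)) = (0.0695, 0.9924, 0.0744, -0.0695)

p' = (1.2400, 2.8500, -1.3200)
q' = (0.0695, 0.9924, 0.0744, -0.0695)
v' = (1.3050, 1.5350, 1.9000)
ω' = (-1.2486, -1.4211, -1.9640)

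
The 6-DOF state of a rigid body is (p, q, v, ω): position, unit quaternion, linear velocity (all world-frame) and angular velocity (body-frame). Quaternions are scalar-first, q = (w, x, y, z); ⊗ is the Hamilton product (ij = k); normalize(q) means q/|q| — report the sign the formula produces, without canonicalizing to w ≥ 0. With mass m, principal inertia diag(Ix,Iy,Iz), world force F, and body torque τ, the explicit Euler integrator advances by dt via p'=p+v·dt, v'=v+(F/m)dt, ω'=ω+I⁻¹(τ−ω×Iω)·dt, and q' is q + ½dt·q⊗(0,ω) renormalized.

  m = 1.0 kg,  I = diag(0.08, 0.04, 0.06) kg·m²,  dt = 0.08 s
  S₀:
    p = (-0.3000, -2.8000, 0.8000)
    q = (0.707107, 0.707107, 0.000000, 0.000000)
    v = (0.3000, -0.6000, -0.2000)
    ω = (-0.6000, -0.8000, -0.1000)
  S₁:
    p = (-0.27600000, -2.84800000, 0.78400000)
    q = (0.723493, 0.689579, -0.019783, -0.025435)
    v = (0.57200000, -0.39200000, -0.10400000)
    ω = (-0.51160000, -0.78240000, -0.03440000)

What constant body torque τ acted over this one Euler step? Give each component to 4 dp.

rate change Δω = (0.08840000, 0.01760000, 0.06560000)
applied torque τ = (0.0900, 0.0100, 0.0300)

τ = (0.0900, 0.0100, 0.0300)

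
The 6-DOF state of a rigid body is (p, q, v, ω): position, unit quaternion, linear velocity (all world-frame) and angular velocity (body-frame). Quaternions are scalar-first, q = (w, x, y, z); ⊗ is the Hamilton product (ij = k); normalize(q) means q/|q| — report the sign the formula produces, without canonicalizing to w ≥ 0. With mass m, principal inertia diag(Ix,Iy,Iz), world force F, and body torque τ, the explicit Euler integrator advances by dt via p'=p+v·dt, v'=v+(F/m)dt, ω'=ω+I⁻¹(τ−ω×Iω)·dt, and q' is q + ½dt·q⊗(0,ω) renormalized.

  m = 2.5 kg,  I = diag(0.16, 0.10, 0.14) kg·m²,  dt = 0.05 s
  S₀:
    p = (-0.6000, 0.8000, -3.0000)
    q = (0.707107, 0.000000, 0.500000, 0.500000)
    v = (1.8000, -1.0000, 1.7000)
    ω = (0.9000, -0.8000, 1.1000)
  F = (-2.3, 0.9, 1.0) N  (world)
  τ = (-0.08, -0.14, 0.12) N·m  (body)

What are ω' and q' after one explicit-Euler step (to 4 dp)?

(τ − ω×Iω)/I = (-0.2800, -1.5980, 0.5486)
ω' = ω + α·dt = (0.8860, -0.8799, 1.1274)
Hamilton product q⊗(0,ω) = (-0.1500000, 1.5863963, -0.1156856, 0.3278177)
q' = normalize(q + ½dt·q⊗(0,ω)) = (0.7028, 0.0396, 0.4967, 0.5078)

ω' = (0.8860, -0.8799, 1.1274)
q' = (0.7028, 0.0396, 0.4967, 0.5078)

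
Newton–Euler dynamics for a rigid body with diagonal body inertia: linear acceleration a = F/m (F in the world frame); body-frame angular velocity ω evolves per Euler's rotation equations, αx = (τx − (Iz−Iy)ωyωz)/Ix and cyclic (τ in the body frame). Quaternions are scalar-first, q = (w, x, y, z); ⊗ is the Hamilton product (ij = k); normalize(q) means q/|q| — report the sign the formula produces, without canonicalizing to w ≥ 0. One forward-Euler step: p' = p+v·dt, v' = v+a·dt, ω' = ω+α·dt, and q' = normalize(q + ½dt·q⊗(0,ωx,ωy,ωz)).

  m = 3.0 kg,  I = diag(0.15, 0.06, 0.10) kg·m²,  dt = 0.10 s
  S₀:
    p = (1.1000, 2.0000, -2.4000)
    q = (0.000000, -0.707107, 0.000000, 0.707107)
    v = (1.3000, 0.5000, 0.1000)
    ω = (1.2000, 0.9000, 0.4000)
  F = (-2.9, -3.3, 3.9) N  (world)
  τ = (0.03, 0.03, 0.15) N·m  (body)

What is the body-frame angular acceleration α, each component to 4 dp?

α = (0.1040, 0.1000, 2.4720)

gyro term ω×Iω = (0.0144, 0.0240, -0.0972)
(τ − ω×Iω)/I = (0.1040, 0.1000, 2.4720)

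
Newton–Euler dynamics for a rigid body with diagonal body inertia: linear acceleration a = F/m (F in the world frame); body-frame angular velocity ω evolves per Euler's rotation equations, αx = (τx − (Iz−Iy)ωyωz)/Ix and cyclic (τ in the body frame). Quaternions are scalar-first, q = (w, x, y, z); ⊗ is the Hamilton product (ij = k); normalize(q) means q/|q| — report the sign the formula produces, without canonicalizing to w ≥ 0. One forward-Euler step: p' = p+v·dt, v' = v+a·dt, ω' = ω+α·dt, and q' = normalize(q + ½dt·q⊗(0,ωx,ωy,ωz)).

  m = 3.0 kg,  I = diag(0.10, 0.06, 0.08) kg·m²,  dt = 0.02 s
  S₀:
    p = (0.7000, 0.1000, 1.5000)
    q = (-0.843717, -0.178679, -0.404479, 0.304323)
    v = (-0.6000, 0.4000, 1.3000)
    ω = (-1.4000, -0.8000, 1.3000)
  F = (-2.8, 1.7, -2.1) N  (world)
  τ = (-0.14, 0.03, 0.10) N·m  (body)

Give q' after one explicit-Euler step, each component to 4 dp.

Hamilton product q⊗(0,ω) = (-0.9693537, 0.8988395, 0.4812041, -1.5201595)
q + ½dt·q⊗(0,ω), renormalized = (-0.8532, -0.1697, -0.3996, 0.2891)

q' = (-0.8532, -0.1697, -0.3996, 0.2891)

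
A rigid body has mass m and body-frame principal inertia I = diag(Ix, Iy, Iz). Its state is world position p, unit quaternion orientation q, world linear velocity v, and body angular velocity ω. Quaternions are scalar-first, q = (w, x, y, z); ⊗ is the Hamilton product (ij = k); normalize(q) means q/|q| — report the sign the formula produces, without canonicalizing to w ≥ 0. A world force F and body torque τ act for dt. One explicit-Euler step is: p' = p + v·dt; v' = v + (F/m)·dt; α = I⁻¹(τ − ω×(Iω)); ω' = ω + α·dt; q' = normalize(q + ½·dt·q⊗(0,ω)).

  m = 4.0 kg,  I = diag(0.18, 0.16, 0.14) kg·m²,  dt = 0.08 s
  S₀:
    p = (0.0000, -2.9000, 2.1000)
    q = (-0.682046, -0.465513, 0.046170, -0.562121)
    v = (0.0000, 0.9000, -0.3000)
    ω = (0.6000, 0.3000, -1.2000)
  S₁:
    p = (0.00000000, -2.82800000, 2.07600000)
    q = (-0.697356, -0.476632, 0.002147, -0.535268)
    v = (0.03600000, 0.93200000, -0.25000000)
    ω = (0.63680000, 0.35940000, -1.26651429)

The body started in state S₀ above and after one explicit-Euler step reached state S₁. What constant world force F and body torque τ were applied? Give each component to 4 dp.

Δv = v₁−v₀ = (0.03600000, 0.03200000, 0.05000000)
m·(v₁−v₀)/dt = (1.8000, 1.6000, 2.5000)
ω₁ − ω₀ = (0.03680000, 0.05940000, -0.06651429)
gyro term ω₀×Iω₀ = (0.0072, -0.0288, -0.0036)
applied torque τ = (0.0900, 0.0900, -0.1200)

F = (1.8000, 1.6000, 2.5000)
τ = (0.0900, 0.0900, -0.1200)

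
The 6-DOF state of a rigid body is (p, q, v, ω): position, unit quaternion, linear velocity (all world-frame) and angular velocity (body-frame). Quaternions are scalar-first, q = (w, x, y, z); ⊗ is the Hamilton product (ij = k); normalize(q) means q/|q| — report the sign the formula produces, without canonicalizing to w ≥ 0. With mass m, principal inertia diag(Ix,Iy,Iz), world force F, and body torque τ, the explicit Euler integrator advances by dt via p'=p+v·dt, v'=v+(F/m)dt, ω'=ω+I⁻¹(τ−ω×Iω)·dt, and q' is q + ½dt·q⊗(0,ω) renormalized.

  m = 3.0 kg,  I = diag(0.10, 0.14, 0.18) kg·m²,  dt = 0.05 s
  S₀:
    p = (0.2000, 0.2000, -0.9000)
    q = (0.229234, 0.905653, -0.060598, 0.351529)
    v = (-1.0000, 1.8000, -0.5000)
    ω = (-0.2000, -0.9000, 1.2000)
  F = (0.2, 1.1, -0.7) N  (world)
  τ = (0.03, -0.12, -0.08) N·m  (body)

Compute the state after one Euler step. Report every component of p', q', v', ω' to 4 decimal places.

p' = (0.1500, 0.2900, -0.9250)
q' = (0.2217, 0.9099, -0.0946, 0.3375)
v' = (-0.9967, 1.8183, -0.5117)
ω' = (-0.1634, -0.9497, 1.1758)

linear accel F/m = (0.0667, 0.3667, -0.2333)
p + v·dt = (0.1500, 0.2900, -0.9250)
v + (F/m)dt = (-0.9967, 1.8183, -0.5117)
ω×(Iω) gyroscopic = (-0.0432, 0.0192, 0.0072)
α = I⁻¹(τ − ω×Iω) = (0.7320, -0.9943, -0.4844)
ω' = ω + α·dt = (-0.1634, -0.9497, 1.1758)
Hamilton product q⊗(0,ω) = (-0.2952424, 0.1978117, -1.3634000, -0.5521265)
q + ½dt·q⊗(0,ω), renormalized = (0.2217, 0.9099, -0.0946, 0.3375)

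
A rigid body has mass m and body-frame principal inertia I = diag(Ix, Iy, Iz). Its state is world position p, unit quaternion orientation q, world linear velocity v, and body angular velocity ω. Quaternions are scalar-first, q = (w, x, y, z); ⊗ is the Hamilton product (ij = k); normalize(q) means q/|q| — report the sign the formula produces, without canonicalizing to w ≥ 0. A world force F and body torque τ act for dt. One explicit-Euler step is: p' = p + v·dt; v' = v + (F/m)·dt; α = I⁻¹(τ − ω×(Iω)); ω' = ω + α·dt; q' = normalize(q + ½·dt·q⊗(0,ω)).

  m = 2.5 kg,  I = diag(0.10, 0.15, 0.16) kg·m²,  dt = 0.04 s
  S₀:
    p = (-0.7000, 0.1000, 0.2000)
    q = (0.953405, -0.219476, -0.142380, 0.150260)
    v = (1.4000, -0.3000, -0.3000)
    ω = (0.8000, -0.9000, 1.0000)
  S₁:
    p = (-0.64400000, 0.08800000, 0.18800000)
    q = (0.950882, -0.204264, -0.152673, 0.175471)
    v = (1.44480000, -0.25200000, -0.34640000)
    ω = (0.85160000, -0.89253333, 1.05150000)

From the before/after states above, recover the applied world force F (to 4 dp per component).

F = (2.8000, 3.0000, -2.9000)

v₁ − v₀ = (0.04480000, 0.04800000, -0.04640000)
m·(v₁−v₀)/dt = (2.8000, 3.0000, -2.9000)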